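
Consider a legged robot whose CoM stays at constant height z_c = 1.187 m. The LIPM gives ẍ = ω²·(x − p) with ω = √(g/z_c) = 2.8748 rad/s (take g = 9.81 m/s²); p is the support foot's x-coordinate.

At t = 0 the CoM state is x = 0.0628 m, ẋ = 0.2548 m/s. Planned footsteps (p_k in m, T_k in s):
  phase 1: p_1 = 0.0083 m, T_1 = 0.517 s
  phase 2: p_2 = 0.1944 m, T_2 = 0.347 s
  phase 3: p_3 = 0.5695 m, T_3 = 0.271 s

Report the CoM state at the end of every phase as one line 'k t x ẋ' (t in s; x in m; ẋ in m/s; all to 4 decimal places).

1 0.5170 0.3208 0.9206
2 0.8640 0.7642 1.8436
3 1.1350 1.3781 2.9135

phase 1: p=0.0083, T=0.517, ωT=1.486272, cosh=2.323399, sinh=2.097184; start (x,ẋ)=(0.062800, 0.254800) → end (x,ẋ)=(0.320803, 0.920582)
phase 2: p=0.1944, T=0.347, ωT=0.997556, cosh=1.540213, sinh=1.171433; start (x,ẋ)=(0.320803, 0.920582) → end (x,ẋ)=(0.764210, 1.843572)
phase 3: p=0.5695, T=0.271, ωT=0.779071, cosh=1.319139, sinh=0.860307; start (x,ẋ)=(0.764210, 1.843572) → end (x,ẋ)=(1.378053, 2.913486)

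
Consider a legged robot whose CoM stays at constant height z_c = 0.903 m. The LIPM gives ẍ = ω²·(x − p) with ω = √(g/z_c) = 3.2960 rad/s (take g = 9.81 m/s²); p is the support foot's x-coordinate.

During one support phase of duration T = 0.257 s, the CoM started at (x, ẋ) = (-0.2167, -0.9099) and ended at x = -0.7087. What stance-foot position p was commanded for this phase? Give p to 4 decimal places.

ωT = 3.2960·0.257 = 0.847072; cosh(ωT) = 1.380737, sinh(ωT) = 0.952069
x(T) = p + (x₀−p)·cosh(ωT) + (ẋ₀/ω)·sinh(ωT) ⇒ p·(1 − cosh) = x(T) − x₀·cosh − (ẋ₀/ω)·sinh
numerator   = -0.7087 − (-0.2167)·1.380737 − (-0.9099/3.2960)·0.952069 = -0.146664
denominator = 1 − 1.380737 = -0.380737
p = -0.146664 / -0.380737 = 0.3852

p = 0.3852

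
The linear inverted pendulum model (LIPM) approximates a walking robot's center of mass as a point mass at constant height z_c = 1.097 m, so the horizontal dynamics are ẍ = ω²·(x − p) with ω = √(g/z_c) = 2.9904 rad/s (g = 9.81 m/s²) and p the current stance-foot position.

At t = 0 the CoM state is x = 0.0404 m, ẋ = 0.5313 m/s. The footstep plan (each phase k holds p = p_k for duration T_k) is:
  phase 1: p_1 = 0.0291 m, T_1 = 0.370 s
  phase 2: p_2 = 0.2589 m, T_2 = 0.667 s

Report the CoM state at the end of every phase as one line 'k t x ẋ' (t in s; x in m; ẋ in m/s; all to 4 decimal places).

1 0.3700 0.2873 0.9366
2 1.0370 1.4946 3.8113

phase 1: p=0.0291, T=0.370, ωT=1.106448, cosh=1.677166, sinh=1.346434; start (x,ẋ)=(0.040400, 0.531300) → end (x,ẋ)=(0.287271, 0.936576)
phase 2: p=0.2589, T=0.667, ωT=1.994597, cosh=3.742654, sinh=3.606585; start (x,ẋ)=(0.287271, 0.936576) → end (x,ẋ)=(1.494644, 3.811264)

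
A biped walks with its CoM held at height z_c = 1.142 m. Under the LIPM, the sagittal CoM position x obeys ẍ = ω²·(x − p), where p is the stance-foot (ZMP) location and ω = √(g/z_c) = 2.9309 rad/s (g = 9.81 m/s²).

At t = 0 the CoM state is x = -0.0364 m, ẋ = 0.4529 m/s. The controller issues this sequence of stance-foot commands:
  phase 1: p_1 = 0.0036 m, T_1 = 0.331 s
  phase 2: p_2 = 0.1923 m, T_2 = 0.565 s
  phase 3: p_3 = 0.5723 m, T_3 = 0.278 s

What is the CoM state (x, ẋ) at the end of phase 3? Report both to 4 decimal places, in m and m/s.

phase 1: p=0.0036, T=0.331, ωT=0.970128, cosh=1.508658, sinh=1.129624; start (x,ẋ)=(-0.036400, 0.452900) → end (x,ẋ)=(0.117810, 0.550839)
phase 2: p=0.1923, T=0.565, ωT=1.655958, cosh=2.714504, sinh=2.523595; start (x,ẋ)=(0.117810, 0.550839) → end (x,ẋ)=(0.464385, 0.944294)
phase 3: p=0.5723, T=0.278, ωT=0.814790, cosh=1.350717, sinh=0.907985; start (x,ẋ)=(0.464385, 0.944294) → end (x,ẋ)=(0.719077, 0.988290)

x = 0.7191, ẋ = 0.9883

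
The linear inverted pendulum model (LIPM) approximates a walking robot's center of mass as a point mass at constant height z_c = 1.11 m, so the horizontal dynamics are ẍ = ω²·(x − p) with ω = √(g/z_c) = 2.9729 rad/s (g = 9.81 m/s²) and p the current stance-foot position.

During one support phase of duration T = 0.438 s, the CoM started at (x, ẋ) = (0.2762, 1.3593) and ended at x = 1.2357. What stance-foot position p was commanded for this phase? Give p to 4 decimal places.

ωT = 2.9729·0.438 = 1.302130; cosh(ωT) = 1.974537, sinh(ωT) = 1.702585
x(T) = p + (x₀−p)·cosh(ωT) + (ẋ₀/ω)·sinh(ωT) ⇒ p·(1 − cosh) = x(T) − x₀·cosh − (ẋ₀/ω)·sinh
numerator   = 1.2357 − (0.2762)·1.974537 − (1.3593/2.9729)·1.702585 = -0.088140
denominator = 1 − 1.974537 = -0.974537
p = -0.088140 / -0.974537 = 0.0904

p = 0.0904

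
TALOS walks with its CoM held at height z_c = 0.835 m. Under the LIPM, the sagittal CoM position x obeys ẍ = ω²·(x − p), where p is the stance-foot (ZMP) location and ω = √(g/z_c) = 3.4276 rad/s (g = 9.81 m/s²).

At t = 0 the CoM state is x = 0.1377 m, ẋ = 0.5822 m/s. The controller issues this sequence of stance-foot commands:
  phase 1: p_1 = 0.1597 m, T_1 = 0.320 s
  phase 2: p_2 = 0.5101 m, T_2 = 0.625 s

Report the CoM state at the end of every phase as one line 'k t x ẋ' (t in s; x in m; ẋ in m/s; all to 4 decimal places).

phase 1: p=0.1597, T=0.320, ωT=1.096832, cosh=1.664296, sinh=1.330368; start (x,ẋ)=(0.137700, 0.582200) → end (x,ẋ)=(0.349057, 0.868634)
phase 2: p=0.5101, T=0.625, ωT=2.142250, cosh=4.317987, sinh=4.200596; start (x,ẋ)=(0.349057, 0.868634) → end (x,ẋ)=(0.879248, 1.432059)

1 0.3200 0.3491 0.8686
2 0.9450 0.8792 1.4321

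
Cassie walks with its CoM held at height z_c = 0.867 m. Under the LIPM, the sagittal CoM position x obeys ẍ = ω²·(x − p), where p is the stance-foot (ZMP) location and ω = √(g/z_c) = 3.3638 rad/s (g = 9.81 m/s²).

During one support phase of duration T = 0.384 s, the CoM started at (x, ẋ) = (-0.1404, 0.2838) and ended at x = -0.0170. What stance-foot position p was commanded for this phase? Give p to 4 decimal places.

p = -0.1211

ωT = 3.3638·0.384 = 1.291699; cosh(ωT) = 1.956884, sinh(ωT) = 1.682081
x(T) = p + (x₀−p)·cosh(ωT) + (ẋ₀/ω)·sinh(ωT) ⇒ p·(1 − cosh) = x(T) − x₀·cosh − (ẋ₀/ω)·sinh
numerator   = -0.0170 − (-0.1404)·1.956884 − (0.2838/3.3638)·1.682081 = 0.115831
denominator = 1 − 1.956884 = -0.956884
p = 0.115831 / -0.956884 = -0.1211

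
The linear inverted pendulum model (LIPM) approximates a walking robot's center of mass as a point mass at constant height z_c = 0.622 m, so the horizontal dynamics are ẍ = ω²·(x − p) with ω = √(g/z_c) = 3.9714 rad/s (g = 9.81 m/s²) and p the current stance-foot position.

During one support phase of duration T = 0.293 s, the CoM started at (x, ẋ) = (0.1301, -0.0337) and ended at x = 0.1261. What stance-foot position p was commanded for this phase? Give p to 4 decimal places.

ωT = 3.9714·0.293 = 1.163620; cosh(ωT) = 1.756928, sinh(ωT) = 1.444575
x(T) = p + (x₀−p)·cosh(ωT) + (ẋ₀/ω)·sinh(ωT) ⇒ p·(1 − cosh) = x(T) − x₀·cosh − (ẋ₀/ω)·sinh
numerator   = 0.1261 − (0.1301)·1.756928 − (-0.0337/3.9714)·1.444575 = -0.090218
denominator = 1 − 1.756928 = -0.756928
p = -0.090218 / -0.756928 = 0.1192

p = 0.1192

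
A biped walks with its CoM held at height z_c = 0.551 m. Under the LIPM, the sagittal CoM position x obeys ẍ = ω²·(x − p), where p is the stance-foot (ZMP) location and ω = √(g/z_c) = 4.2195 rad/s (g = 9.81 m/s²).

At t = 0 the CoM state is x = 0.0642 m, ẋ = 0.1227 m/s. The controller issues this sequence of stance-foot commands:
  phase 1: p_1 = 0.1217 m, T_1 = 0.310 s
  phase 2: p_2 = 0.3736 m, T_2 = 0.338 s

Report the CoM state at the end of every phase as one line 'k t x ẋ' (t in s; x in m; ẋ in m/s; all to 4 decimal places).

1 0.3100 0.0574 -0.1724
2 0.6480 -0.4026 -2.9961

phase 1: p=0.1217, T=0.310, ωT=1.308045, cosh=1.984642, sinh=1.714294; start (x,ẋ)=(0.064200, 0.122700) → end (x,ẋ)=(0.057434, -0.172409)
phase 2: p=0.3736, T=0.338, ωT=1.426191, cosh=2.201517, sinh=1.961295; start (x,ẋ)=(0.057434, -0.172409) → end (x,ẋ)=(-0.402584, -2.996055)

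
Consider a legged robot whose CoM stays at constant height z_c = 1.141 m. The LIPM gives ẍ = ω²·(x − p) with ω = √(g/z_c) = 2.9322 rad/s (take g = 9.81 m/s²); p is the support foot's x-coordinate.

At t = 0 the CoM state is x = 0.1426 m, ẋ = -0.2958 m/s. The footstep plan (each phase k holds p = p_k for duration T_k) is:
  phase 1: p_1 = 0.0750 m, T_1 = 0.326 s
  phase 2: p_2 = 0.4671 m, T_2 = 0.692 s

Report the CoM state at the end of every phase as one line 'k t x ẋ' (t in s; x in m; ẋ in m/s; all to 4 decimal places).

1 0.3260 0.0641 -0.2219
2 1.0180 -1.3750 -5.2753

phase 1: p=0.0750, T=0.326, ωT=0.955897, cosh=1.492735, sinh=1.108268; start (x,ẋ)=(0.142600, -0.295800) → end (x,ẋ)=(0.064107, -0.221874)
phase 2: p=0.4671, T=0.692, ωT=2.029082, cosh=3.869279, sinh=3.737823; start (x,ẋ)=(0.064107, -0.221874) → end (x,ẋ)=(-1.375027, -5.275314)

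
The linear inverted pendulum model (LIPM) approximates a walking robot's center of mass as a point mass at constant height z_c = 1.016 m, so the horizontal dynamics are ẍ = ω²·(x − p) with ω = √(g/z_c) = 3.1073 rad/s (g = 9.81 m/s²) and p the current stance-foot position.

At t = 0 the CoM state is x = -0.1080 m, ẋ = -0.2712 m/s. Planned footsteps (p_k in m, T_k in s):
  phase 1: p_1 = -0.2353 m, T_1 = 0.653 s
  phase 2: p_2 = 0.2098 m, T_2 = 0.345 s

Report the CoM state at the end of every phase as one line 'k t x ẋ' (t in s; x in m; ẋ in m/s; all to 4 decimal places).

1 0.6530 -0.0690 0.4292
2 0.9980 -0.0670 -0.4167

phase 1: p=-0.2353, T=0.653, ωT=2.029067, cosh=3.869222, sinh=3.737763; start (x,ẋ)=(-0.108000, -0.271200) → end (x,ẋ)=(-0.068974, 0.429174)
phase 2: p=0.2098, T=0.345, ωT=1.072018, cosh=1.631793, sinh=1.289477; start (x,ẋ)=(-0.068974, 0.429174) → end (x,ẋ)=(-0.067001, -0.416665)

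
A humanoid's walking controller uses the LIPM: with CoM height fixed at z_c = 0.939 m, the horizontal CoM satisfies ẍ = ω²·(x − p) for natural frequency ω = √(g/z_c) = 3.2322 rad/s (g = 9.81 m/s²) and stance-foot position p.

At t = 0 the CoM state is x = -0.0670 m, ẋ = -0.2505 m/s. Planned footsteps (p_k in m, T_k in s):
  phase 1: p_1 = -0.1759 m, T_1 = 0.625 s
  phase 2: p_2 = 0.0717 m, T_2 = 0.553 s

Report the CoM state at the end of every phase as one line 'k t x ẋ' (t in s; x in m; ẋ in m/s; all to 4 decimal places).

phase 1: p=-0.1759, T=0.625, ωT=2.020125, cosh=3.835953, sinh=3.703314; start (x,ẋ)=(-0.067000, -0.250500) → end (x,ẋ)=(-0.045177, 0.342611)
phase 2: p=0.0717, T=0.553, ωT=1.787407, cosh=3.070667, sinh=2.903273; start (x,ẋ)=(-0.045177, 0.342611) → end (x,ẋ)=(0.020555, -0.044723)

1 0.6250 -0.0452 0.3426
2 1.1780 0.0206 -0.0447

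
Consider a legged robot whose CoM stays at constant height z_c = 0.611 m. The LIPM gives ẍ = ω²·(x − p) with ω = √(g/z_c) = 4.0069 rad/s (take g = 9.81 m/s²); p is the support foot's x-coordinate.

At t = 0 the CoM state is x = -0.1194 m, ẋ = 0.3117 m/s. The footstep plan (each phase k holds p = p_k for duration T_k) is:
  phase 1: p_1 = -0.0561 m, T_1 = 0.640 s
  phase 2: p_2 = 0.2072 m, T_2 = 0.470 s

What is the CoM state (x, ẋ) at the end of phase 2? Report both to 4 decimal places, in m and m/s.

x = -0.0603, ẋ = -0.9046

phase 1: p=-0.0561, T=0.640, ωT=2.564416, cosh=6.535016, sinh=6.458052; start (x,ẋ)=(-0.119400, 0.311700) → end (x,ẋ)=(0.032611, 0.398965)
phase 2: p=0.2072, T=0.470, ωT=1.883243, cosh=3.363444, sinh=3.211348; start (x,ẋ)=(0.032611, 0.398965) → end (x,ẋ)=(-0.060269, -0.904641)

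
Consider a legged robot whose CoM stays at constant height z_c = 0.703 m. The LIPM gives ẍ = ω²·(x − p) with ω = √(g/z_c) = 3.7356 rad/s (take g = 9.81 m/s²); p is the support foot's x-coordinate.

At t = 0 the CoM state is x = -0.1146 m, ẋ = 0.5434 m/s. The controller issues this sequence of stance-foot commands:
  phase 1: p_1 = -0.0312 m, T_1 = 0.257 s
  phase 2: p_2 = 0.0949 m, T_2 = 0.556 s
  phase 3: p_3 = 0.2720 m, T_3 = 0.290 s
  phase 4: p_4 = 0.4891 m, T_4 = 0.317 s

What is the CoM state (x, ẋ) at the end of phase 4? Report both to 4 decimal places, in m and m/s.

x = 0.6227, ẋ = 0.8262

phase 1: p=-0.0312, T=0.257, ωT=0.960049, cosh=1.497350, sinh=1.114475; start (x,ẋ)=(-0.114600, 0.543400) → end (x,ẋ)=(0.006039, 0.466446)
phase 2: p=0.0949, T=0.556, ωT=2.076994, cosh=4.052873, sinh=3.927567; start (x,ẋ)=(0.006039, 0.466446) → end (x,ẋ)=(0.225172, 0.586687)
phase 3: p=0.2720, T=0.290, ωT=1.083324, cosh=1.646476, sinh=1.308008; start (x,ẋ)=(0.225172, 0.586687) → end (x,ẋ)=(0.400324, 0.737153)
phase 4: p=0.4891, T=0.317, ωT=1.184185, cosh=1.787009, sinh=1.481014; start (x,ẋ)=(0.400324, 0.737153) → end (x,ẋ)=(0.622708, 0.826150)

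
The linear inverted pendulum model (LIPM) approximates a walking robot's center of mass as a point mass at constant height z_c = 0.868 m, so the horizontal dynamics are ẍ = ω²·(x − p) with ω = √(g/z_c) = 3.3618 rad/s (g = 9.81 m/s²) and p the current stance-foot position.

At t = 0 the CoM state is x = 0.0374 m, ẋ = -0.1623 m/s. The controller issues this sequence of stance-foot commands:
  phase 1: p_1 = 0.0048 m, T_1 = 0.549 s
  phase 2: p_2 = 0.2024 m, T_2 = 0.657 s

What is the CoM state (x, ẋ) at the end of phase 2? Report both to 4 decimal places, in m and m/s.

x = -1.1591, ẋ = -4.5088

phase 1: p=0.0048, T=0.549, ωT=1.845628, cosh=3.245001, sinh=3.087075; start (x,ẋ)=(0.037400, -0.162300) → end (x,ẋ)=(-0.038450, -0.188337)
phase 2: p=0.2024, T=0.657, ωT=2.208703, cosh=4.606870, sinh=4.497027; start (x,ẋ)=(-0.038450, -0.188337) → end (x,ẋ)=(-1.159099, -4.508837)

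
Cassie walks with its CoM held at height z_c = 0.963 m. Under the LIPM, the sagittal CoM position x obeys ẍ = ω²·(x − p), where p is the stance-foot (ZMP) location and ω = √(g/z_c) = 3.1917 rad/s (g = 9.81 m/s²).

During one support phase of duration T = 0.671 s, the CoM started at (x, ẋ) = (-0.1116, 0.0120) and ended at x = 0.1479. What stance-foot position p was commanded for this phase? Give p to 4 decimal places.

ωT = 3.1917·0.671 = 2.141631; cosh(ωT) = 4.315386, sinh(ωT) = 4.197923
x(T) = p + (x₀−p)·cosh(ωT) + (ẋ₀/ω)·sinh(ωT) ⇒ p·(1 − cosh) = x(T) − x₀·cosh − (ẋ₀/ω)·sinh
numerator   = 0.1479 − (-0.1116)·4.315386 − (0.0120/3.1917)·4.197923 = 0.613714
denominator = 1 − 4.315386 = -3.315386
p = 0.613714 / -3.315386 = -0.1851

p = -0.1851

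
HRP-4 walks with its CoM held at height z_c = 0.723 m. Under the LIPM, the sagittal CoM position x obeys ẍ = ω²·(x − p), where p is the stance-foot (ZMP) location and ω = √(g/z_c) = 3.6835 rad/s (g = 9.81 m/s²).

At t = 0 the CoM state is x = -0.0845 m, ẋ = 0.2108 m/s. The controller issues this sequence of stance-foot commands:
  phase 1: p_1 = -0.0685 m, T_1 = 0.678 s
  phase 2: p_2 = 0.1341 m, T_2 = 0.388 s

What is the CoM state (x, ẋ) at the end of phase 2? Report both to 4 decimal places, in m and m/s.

phase 1: p=-0.0685, T=0.678, ωT=2.497413, cosh=6.116658, sinh=6.034360; start (x,ẋ)=(-0.084500, 0.210800) → end (x,ẋ)=(0.178969, 0.933750)
phase 2: p=0.1341, T=0.388, ωT=1.429198, cosh=2.207425, sinh=1.967924; start (x,ẋ)=(0.178969, 0.933750) → end (x,ẋ)=(0.732005, 2.386432)

x = 0.7320, ẋ = 2.3864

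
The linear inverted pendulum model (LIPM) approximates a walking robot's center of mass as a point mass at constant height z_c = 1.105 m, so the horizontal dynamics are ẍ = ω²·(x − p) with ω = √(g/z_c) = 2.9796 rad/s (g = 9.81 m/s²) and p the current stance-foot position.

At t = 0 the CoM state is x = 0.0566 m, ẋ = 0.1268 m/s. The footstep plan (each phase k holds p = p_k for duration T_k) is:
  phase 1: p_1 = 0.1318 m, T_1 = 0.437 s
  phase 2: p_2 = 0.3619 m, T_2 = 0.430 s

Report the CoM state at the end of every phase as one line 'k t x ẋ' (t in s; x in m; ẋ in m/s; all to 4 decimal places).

1 0.4370 0.0558 -0.1311
2 0.8670 -0.3049 -1.7700

phase 1: p=0.1318, T=0.437, ωT=1.302085, cosh=1.974460, sinh=1.702496; start (x,ẋ)=(0.056600, 0.126800) → end (x,ẋ)=(0.055772, -0.131110)
phase 2: p=0.3619, T=0.430, ωT=1.281228, cosh=1.939378, sinh=1.661682; start (x,ẋ)=(0.055772, -0.131110) → end (x,ẋ)=(-0.304916, -1.769955)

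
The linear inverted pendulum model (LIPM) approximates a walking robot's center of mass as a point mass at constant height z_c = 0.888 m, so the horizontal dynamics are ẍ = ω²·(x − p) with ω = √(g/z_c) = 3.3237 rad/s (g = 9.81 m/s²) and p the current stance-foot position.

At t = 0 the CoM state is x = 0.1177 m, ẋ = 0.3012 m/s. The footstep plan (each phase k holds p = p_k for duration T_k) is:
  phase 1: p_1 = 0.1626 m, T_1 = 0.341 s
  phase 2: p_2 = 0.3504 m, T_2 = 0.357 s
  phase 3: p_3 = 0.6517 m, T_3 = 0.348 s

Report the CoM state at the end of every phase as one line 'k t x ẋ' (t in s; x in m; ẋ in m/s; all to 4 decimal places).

phase 1: p=0.1626, T=0.341, ωT=1.133382, cosh=1.714043, sinh=1.392100; start (x,ẋ)=(0.117700, 0.301200) → end (x,ẋ)=(0.211794, 0.308521)
phase 2: p=0.3504, T=0.357, ωT=1.186561, cosh=1.790533, sinh=1.485263; start (x,ẋ)=(0.211794, 0.308521) → end (x,ẋ)=(0.240091, -0.131820)
phase 3: p=0.6517, T=0.348, ωT=1.156648, cosh=1.746898, sinh=1.432359; start (x,ẋ)=(0.240091, -0.131820) → end (x,ẋ)=(-0.124148, -2.189839)

1 0.3410 0.2118 0.3085
2 0.6980 0.2401 -0.1318
3 1.0460 -0.1241 -2.1898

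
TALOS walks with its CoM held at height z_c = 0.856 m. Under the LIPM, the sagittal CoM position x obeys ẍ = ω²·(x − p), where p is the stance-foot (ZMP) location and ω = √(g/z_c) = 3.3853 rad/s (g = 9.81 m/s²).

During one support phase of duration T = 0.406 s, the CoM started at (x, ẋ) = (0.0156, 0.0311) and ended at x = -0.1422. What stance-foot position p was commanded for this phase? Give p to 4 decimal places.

ωT = 3.3853·0.406 = 1.374432; cosh(ωT) = 2.102907, sinh(ωT) = 1.849923
x(T) = p + (x₀−p)·cosh(ωT) + (ẋ₀/ω)·sinh(ωT) ⇒ p·(1 − cosh) = x(T) − x₀·cosh − (ẋ₀/ω)·sinh
numerator   = -0.1422 − (0.0156)·2.102907 − (0.0311/3.3853)·1.849923 = -0.192000
denominator = 1 − 2.102907 = -1.102907
p = -0.192000 / -1.102907 = 0.1741

p = 0.1741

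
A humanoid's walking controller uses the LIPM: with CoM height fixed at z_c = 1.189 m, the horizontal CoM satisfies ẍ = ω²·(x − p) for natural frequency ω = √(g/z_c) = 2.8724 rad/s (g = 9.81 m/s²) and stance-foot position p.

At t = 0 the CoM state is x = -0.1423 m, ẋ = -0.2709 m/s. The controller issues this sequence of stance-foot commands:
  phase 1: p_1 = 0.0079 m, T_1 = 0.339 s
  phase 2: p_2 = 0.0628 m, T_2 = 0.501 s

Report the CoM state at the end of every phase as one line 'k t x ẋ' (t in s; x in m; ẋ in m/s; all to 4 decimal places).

1 0.3390 -0.3264 -0.8995
2 0.8400 -1.4270 -4.2275

phase 1: p=0.0079, T=0.339, ωT=0.973744, cosh=1.512752, sinh=1.135086; start (x,ẋ)=(-0.142300, -0.270900) → end (x,ẋ)=(-0.326367, -0.899520)
phase 2: p=0.0628, T=0.501, ωT=1.439072, cosh=2.226965, sinh=1.989817; start (x,ẋ)=(-0.326367, -0.899520) → end (x,ẋ)=(-1.426992, -4.227503)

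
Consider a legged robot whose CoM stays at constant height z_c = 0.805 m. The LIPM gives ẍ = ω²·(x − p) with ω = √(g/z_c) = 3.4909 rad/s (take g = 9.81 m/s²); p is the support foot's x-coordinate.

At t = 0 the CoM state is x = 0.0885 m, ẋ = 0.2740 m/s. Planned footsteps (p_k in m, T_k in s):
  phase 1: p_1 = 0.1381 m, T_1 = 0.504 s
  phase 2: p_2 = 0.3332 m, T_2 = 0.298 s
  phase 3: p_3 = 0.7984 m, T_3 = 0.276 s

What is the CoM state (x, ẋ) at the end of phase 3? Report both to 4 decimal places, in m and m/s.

x = -0.0158, ẋ = -2.1203

phase 1: p=0.1381, T=0.504, ωT=1.759414, cosh=2.990588, sinh=2.818442; start (x,ẋ)=(0.088500, 0.274000) → end (x,ẋ)=(0.210986, 0.331412)
phase 2: p=0.3332, T=0.298, ωT=1.040288, cosh=1.591693, sinh=1.238340; start (x,ẋ)=(0.210986, 0.331412) → end (x,ẋ)=(0.256235, -0.000817)
phase 3: p=0.7984, T=0.276, ωT=0.963488, cosh=1.501191, sinh=1.119632; start (x,ẋ)=(0.256235, -0.000817) → end (x,ẋ)=(-0.015755, -2.120289)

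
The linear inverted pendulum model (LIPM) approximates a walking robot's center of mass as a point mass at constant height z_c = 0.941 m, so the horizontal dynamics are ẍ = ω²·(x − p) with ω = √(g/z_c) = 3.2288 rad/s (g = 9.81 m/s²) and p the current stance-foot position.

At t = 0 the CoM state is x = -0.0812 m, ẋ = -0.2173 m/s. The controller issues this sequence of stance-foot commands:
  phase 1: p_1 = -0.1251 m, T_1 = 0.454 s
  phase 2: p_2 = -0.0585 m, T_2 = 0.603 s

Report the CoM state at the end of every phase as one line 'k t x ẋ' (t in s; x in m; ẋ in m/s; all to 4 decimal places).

phase 1: p=-0.1251, T=0.454, ωT=1.465875, cosh=2.281104, sinh=2.050228; start (x,ẋ)=(-0.081200, -0.217300) → end (x,ẋ)=(-0.162941, -0.205076)
phase 2: p=-0.0585, T=0.603, ωT=1.946966, cosh=3.575052, sinh=3.432346; start (x,ẋ)=(-0.162941, -0.205076) → end (x,ẋ)=(-0.649886, -1.890609)

1 0.4540 -0.1629 -0.2051
2 1.0570 -0.6499 -1.8906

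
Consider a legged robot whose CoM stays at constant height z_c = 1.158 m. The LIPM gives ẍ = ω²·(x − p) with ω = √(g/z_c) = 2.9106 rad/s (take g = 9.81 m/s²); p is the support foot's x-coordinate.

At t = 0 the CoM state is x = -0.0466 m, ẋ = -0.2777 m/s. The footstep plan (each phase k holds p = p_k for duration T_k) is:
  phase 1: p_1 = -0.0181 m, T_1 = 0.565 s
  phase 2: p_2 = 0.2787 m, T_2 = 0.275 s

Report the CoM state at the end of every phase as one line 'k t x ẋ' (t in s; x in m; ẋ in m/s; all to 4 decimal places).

1 0.5650 -0.3325 -0.9526
2 0.8400 -0.8298 -2.8552

phase 1: p=-0.0181, T=0.565, ωT=1.644489, cosh=2.685737, sinh=2.492626; start (x,ẋ)=(-0.046600, -0.277700) → end (x,ẋ)=(-0.332465, -0.952598)
phase 2: p=0.2787, T=0.275, ωT=0.800415, cosh=1.337804, sinh=0.888661; start (x,ẋ)=(-0.332465, -0.952598) → end (x,ẋ)=(-0.829764, -2.855189)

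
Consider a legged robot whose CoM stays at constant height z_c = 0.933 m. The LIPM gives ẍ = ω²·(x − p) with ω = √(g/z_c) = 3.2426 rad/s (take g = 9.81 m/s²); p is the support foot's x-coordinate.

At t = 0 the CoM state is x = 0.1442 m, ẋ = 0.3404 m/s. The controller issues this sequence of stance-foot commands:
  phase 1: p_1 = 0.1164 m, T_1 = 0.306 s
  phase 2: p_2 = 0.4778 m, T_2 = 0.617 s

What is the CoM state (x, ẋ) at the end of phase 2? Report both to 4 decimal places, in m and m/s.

x = 0.4394, ẋ = 0.0464

phase 1: p=0.1164, T=0.306, ωT=0.992236, cosh=1.534002, sinh=1.163255; start (x,ẋ)=(0.144200, 0.340400) → end (x,ẋ)=(0.281161, 0.627035)
phase 2: p=0.4778, T=0.617, ωT=2.000684, cosh=3.764678, sinh=3.629435; start (x,ẋ)=(0.281161, 0.627035) → end (x,ẋ)=(0.439356, 0.046378)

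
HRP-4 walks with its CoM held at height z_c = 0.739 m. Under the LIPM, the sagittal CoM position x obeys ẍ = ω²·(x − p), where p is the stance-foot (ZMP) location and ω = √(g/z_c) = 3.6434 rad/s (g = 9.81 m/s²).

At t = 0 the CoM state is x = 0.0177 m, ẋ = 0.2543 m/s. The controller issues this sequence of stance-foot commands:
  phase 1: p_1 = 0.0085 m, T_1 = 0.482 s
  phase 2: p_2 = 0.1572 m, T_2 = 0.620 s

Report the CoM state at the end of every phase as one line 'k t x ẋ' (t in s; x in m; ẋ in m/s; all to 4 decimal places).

phase 1: p=0.0085, T=0.482, ωT=1.756119, cosh=2.981318, sinh=2.808604; start (x,ẋ)=(0.017700, 0.254300) → end (x,ẋ)=(0.231961, 0.852292)
phase 2: p=0.1572, T=0.620, ωT=2.258908, cosh=4.838547, sinh=4.734083; start (x,ẋ)=(0.231961, 0.852292) → end (x,ẋ)=(1.626369, 5.413351)

1 0.4820 0.2320 0.8523
2 1.1020 1.6264 5.4134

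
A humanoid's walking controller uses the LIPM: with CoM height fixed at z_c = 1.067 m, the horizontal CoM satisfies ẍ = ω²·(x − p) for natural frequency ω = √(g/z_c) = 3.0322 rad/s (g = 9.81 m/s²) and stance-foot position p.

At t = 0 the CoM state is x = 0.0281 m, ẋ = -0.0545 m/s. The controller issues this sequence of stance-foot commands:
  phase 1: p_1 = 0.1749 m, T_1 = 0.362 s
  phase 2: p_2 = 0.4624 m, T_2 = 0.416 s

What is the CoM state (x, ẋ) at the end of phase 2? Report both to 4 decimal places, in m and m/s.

phase 1: p=0.1749, T=0.362, ωT=1.097656, cosh=1.665393, sinh=1.331741; start (x,ẋ)=(0.028100, -0.054500) → end (x,ẋ)=(-0.093516, -0.683558)
phase 2: p=0.4624, T=0.416, ωT=1.261395, cosh=1.906801, sinh=1.623543; start (x,ẋ)=(-0.093516, -0.683558) → end (x,ẋ)=(-0.963621, -4.040131)

x = -0.9636, ẋ = -4.0401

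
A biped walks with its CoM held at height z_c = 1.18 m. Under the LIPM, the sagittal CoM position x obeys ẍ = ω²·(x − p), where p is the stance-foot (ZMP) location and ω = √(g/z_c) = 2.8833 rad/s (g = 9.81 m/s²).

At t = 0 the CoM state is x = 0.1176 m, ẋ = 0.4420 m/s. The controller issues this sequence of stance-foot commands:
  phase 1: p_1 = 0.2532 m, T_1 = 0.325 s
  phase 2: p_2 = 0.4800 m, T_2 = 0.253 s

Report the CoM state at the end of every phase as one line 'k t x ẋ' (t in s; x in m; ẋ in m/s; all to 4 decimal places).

phase 1: p=0.2532, T=0.325, ωT=0.937073, cosh=1.472136, sinh=1.080362; start (x,ẋ)=(0.117600, 0.442000) → end (x,ẋ)=(0.219194, 0.228289)
phase 2: p=0.4800, T=0.253, ωT=0.729475, cosh=1.278077, sinh=0.795915; start (x,ẋ)=(0.219194, 0.228289) → end (x,ẋ)=(0.209688, -0.306742)

1 0.3250 0.2192 0.2283
2 0.5780 0.2097 -0.3067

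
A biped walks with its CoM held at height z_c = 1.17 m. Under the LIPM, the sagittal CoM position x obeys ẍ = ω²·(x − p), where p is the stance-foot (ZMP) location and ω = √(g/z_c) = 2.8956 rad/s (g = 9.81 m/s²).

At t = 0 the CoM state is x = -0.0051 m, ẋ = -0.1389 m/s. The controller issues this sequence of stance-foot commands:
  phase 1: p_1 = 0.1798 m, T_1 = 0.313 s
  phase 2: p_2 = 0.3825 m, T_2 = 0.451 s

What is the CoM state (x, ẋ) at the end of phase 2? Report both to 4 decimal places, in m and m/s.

x = -1.0903, ẋ = -4.0622

phase 1: p=0.1798, T=0.313, ωT=0.906323, cosh=1.439606, sinh=1.035598; start (x,ẋ)=(-0.005100, -0.138900) → end (x,ẋ)=(-0.136060, -0.754417)
phase 2: p=0.3825, T=0.451, ωT=1.305916, cosh=1.980996, sinh=1.710071; start (x,ẋ)=(-0.136060, -0.754417) → end (x,ẋ)=(-1.090306, -4.062241)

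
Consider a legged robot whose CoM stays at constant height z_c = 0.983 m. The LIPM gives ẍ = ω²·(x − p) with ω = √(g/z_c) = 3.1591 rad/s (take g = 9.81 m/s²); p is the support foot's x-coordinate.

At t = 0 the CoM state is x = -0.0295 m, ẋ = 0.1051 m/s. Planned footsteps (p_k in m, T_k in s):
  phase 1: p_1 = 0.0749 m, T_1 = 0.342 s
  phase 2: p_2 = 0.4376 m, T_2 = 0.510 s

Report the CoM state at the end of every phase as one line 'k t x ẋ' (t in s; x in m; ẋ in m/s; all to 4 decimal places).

1 0.3420 -0.0532 -0.2572
2 0.8520 -1.0363 -4.3980

phase 1: p=0.0749, T=0.342, ωT=1.080412, cosh=1.642675, sinh=1.303219; start (x,ẋ)=(-0.029500, 0.105100) → end (x,ẋ)=(-0.053238, -0.257170)
phase 2: p=0.4376, T=0.510, ωT=1.611141, cosh=2.604091, sinh=2.404432; start (x,ẋ)=(-0.053238, -0.257170) → end (x,ẋ)=(-1.036323, -4.398023)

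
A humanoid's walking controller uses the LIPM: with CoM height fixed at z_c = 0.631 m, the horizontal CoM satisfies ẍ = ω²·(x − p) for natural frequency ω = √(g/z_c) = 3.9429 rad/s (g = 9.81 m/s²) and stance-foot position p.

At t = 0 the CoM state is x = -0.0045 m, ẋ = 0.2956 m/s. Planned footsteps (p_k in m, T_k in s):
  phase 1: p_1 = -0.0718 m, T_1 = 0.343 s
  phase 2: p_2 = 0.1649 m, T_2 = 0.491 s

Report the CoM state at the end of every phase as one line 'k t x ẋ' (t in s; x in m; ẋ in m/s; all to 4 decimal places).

phase 1: p=-0.0718, T=0.343, ωT=1.352415, cosh=2.062683, sinh=1.804068; start (x,ẋ)=(-0.004500, 0.295600) → end (x,ẋ)=(0.202270, 1.088452)
phase 2: p=0.1649, T=0.491, ωT=1.935964, cosh=3.537503, sinh=3.393218; start (x,ẋ)=(0.202270, 1.088452) → end (x,ẋ)=(1.233806, 4.350378)

1 0.3430 0.2023 1.0885
2 0.8340 1.2338 4.3504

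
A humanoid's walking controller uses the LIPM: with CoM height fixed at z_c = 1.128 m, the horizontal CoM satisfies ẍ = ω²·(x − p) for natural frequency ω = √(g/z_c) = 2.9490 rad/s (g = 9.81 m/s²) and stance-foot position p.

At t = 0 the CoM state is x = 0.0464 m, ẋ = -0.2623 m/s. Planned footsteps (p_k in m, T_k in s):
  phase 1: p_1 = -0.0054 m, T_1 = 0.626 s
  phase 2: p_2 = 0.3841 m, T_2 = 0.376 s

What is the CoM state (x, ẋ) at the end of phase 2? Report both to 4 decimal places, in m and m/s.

x = -0.6233, ẋ = -2.6135

phase 1: p=-0.0054, T=0.626, ωT=1.846074, cosh=3.246378, sinh=3.088522; start (x,ẋ)=(0.046400, -0.262300) → end (x,ẋ)=(-0.111947, -0.379728)
phase 2: p=0.3841, T=0.376, ωT=1.108824, cosh=1.680369, sinh=1.350423; start (x,ẋ)=(-0.111947, -0.379728) → end (x,ẋ)=(-0.623330, -2.613541)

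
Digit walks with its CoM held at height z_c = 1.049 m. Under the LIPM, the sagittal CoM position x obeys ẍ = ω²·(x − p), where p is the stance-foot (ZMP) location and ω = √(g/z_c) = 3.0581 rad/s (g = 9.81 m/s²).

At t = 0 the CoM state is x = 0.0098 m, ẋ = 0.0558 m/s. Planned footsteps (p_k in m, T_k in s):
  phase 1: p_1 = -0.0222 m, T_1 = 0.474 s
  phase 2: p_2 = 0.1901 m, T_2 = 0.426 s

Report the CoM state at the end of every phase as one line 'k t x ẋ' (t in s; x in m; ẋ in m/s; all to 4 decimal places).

phase 1: p=-0.0222, T=0.474, ωT=1.449539, cosh=2.247915, sinh=2.013237; start (x,ẋ)=(0.009800, 0.055800) → end (x,ẋ)=(0.086468, 0.322447)
phase 2: p=0.1901, T=0.426, ωT=1.302751, cosh=1.975593, sinh=1.703810; start (x,ẋ)=(0.086468, 0.322447) → end (x,ẋ)=(0.165016, 0.097059)

1 0.4740 0.0865 0.3224
2 0.9000 0.1650 0.0971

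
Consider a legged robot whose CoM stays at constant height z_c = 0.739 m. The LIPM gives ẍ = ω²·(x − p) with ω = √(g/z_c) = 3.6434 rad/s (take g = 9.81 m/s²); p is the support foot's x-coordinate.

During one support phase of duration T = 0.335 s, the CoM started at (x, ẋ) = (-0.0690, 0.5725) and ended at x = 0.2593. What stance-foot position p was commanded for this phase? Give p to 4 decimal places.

p = -0.1702

ωT = 3.6434·0.335 = 1.220539; cosh(ωT) = 1.842043, sinh(ωT) = 1.546971
x(T) = p + (x₀−p)·cosh(ωT) + (ẋ₀/ω)·sinh(ωT) ⇒ p·(1 − cosh) = x(T) − x₀·cosh − (ẋ₀/ω)·sinh
numerator   = 0.2593 − (-0.0690)·1.842043 − (0.5725/3.6434)·1.546971 = 0.143320
denominator = 1 − 1.842043 = -0.842043
p = 0.143320 / -0.842043 = -0.1702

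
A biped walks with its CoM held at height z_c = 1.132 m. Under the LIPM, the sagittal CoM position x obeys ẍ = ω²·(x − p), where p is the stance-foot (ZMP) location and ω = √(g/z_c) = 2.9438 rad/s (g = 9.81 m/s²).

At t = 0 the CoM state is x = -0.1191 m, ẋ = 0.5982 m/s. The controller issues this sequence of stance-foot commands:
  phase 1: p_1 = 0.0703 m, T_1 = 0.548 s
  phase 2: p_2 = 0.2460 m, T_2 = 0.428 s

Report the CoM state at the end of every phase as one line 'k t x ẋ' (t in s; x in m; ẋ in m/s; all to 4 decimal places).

phase 1: p=0.0703, T=0.548, ωT=1.613202, cosh=2.609053, sinh=2.409805; start (x,ẋ)=(-0.119100, 0.598200) → end (x,ẋ)=(0.065834, 0.217135)
phase 2: p=0.2460, T=0.428, ωT=1.259946, cosh=1.904451, sinh=1.620782; start (x,ẋ)=(0.065834, 0.217135) → end (x,ẋ)=(0.022432, -0.446095)

1 0.5480 0.0658 0.2171
2 0.9760 0.0224 -0.4461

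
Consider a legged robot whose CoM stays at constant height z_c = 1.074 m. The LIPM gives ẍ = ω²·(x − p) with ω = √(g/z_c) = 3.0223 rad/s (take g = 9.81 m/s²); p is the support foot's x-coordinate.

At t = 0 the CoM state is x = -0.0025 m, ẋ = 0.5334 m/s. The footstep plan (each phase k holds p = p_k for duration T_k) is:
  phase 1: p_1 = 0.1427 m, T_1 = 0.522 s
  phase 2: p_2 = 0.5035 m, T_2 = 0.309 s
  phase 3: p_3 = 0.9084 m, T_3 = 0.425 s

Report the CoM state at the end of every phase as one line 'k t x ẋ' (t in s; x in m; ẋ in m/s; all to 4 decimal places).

phase 1: p=0.1427, T=0.522, ωT=1.577641, cosh=2.524988, sinh=2.318526; start (x,ẋ)=(-0.002500, 0.533400) → end (x,ẋ)=(0.185264, 0.329371)
phase 2: p=0.5035, T=0.309, ωT=0.933891, cosh=1.468706, sinh=1.075684; start (x,ẋ)=(0.185264, 0.329371) → end (x,ẋ)=(0.153334, -0.550848)
phase 3: p=0.9084, T=0.425, ωT=1.284477, cosh=1.944787, sinh=1.667992; start (x,ẋ)=(0.153334, -0.550848) → end (x,ẋ)=(-0.864054, -4.877704)

1 0.5220 0.1853 0.3294
2 0.8310 0.1533 -0.5508
3 1.2560 -0.8641 -4.8777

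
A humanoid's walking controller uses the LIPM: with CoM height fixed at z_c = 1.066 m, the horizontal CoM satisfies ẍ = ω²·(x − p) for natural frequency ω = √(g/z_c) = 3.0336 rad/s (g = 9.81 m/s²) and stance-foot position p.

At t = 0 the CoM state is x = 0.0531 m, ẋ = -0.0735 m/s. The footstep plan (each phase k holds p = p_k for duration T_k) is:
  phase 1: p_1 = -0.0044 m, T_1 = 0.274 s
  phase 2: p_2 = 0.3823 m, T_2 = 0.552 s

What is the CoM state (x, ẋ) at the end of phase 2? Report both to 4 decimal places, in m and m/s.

x = -0.4786, ẋ = -2.4119

phase 1: p=-0.0044, T=0.274, ωT=0.831206, cosh=1.365805, sinh=0.930282; start (x,ẋ)=(0.053100, -0.073500) → end (x,ẋ)=(0.051594, 0.061884)
phase 2: p=0.3823, T=0.552, ωT=1.674547, cosh=2.761886, sinh=2.574493; start (x,ẋ)=(0.051594, 0.061884) → end (x,ẋ)=(-0.478553, -2.411888)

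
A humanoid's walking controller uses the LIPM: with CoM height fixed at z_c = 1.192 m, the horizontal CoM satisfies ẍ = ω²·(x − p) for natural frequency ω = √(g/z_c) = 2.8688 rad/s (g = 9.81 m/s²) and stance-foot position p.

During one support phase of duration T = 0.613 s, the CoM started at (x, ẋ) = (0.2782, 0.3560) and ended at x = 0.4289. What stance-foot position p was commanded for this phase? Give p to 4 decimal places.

ωT = 2.8688·0.613 = 1.758574; cosh(ωT) = 2.988224, sinh(ωT) = 2.815933
x(T) = p + (x₀−p)·cosh(ωT) + (ẋ₀/ω)·sinh(ωT) ⇒ p·(1 − cosh) = x(T) − x₀·cosh − (ẋ₀/ω)·sinh
numerator   = 0.4289 − (0.2782)·2.988224 − (0.3560/2.8688)·2.815933 = -0.751863
denominator = 1 − 2.988224 = -1.988224
p = -0.751863 / -1.988224 = 0.3782

p = 0.3782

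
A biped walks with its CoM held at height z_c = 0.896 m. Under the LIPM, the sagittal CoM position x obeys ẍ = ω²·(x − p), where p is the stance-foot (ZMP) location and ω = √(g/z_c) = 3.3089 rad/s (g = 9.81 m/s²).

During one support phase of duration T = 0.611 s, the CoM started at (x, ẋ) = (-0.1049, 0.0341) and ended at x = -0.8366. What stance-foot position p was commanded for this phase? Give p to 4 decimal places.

p = 0.1660

ωT = 3.3089·0.611 = 2.021738; cosh(ωT) = 3.841931, sinh(ωT) = 3.709506
x(T) = p + (x₀−p)·cosh(ωT) + (ẋ₀/ω)·sinh(ωT) ⇒ p·(1 − cosh) = x(T) − x₀·cosh − (ẋ₀/ω)·sinh
numerator   = -0.8366 − (-0.1049)·3.841931 − (0.0341/3.3089)·3.709506 = -0.471810
denominator = 1 − 3.841931 = -2.841931
p = -0.471810 / -2.841931 = 0.1660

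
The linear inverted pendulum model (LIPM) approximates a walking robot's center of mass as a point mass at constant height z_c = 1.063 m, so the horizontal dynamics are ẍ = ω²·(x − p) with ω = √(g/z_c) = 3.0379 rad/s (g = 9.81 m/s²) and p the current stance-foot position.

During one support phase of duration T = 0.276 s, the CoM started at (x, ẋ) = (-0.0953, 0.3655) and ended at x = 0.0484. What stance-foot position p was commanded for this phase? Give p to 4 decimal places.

p = -0.1774

ωT = 3.0379·0.276 = 0.838460; cosh(ωT) = 1.372590, sinh(ωT) = 0.940214
x(T) = p + (x₀−p)·cosh(ωT) + (ẋ₀/ω)·sinh(ωT) ⇒ p·(1 − cosh) = x(T) − x₀·cosh − (ẋ₀/ω)·sinh
numerator   = 0.0484 − (-0.0953)·1.372590 − (0.3655/3.0379)·0.940214 = 0.066087
denominator = 1 − 1.372590 = -0.372590
p = 0.066087 / -0.372590 = -0.1774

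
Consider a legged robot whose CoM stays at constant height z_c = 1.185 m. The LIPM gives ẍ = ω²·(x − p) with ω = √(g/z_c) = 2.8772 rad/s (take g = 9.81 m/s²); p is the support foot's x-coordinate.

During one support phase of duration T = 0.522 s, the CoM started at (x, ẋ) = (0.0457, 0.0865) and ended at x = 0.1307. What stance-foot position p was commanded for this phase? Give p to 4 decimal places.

ωT = 2.8772·0.522 = 1.501898; cosh(ωT) = 2.356456, sinh(ωT) = 2.133749
x(T) = p + (x₀−p)·cosh(ωT) + (ẋ₀/ω)·sinh(ωT) ⇒ p·(1 − cosh) = x(T) − x₀·cosh − (ẋ₀/ω)·sinh
numerator   = 0.1307 − (0.0457)·2.356456 − (0.0865/2.8772)·2.133749 = -0.041139
denominator = 1 − 2.356456 = -1.356456
p = -0.041139 / -1.356456 = 0.0303

p = 0.0303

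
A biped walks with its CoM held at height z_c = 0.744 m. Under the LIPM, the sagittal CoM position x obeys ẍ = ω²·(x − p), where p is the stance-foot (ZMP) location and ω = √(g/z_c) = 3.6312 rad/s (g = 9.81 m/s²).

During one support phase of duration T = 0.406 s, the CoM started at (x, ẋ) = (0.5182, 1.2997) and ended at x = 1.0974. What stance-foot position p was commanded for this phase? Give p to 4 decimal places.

p = 0.6426

ωT = 3.6312·0.406 = 1.474267; cosh(ωT) = 2.298390, sinh(ωT) = 2.069444
x(T) = p + (x₀−p)·cosh(ωT) + (ẋ₀/ω)·sinh(ωT) ⇒ p·(1 − cosh) = x(T) − x₀·cosh − (ẋ₀/ω)·sinh
numerator   = 1.0974 − (0.5182)·2.298390 − (1.2997/3.6312)·2.069444 = -0.834333
denominator = 1 − 2.298390 = -1.298390
p = -0.834333 / -1.298390 = 0.6426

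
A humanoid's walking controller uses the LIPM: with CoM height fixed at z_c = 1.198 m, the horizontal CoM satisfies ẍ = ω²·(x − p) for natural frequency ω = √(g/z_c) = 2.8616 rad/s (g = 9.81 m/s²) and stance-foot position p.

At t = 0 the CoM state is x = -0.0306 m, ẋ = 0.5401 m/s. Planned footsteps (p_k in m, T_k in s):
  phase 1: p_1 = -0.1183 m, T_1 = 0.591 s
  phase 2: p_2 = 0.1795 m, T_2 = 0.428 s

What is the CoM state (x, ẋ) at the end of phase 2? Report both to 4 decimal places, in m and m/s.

x = 2.1787, ẋ = 5.9870

phase 1: p=-0.1183, T=0.591, ωT=1.691206, cosh=2.805158, sinh=2.620861; start (x,ẋ)=(-0.030600, 0.540100) → end (x,ẋ)=(0.622375, 2.172803)
phase 2: p=0.1795, T=0.428, ωT=1.224765, cosh=1.848596, sinh=1.554769; start (x,ẋ)=(0.622375, 2.172803) → end (x,ẋ)=(2.178728, 5.987043)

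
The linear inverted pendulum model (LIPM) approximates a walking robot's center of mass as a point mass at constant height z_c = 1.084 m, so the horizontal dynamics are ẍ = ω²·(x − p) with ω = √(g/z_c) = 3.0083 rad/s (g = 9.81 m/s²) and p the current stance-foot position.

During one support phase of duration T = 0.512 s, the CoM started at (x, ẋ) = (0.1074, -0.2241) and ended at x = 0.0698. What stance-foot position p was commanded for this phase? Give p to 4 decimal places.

p = 0.0184

ωT = 3.0083·0.512 = 1.540250; cosh(ωT) = 2.440041, sinh(ωT) = 2.225714
x(T) = p + (x₀−p)·cosh(ωT) + (ẋ₀/ω)·sinh(ωT) ⇒ p·(1 − cosh) = x(T) − x₀·cosh − (ẋ₀/ω)·sinh
numerator   = 0.0698 − (0.1074)·2.440041 − (-0.2241/3.0083)·2.225714 = -0.026458
denominator = 1 − 2.440041 = -1.440041
p = -0.026458 / -1.440041 = 0.0184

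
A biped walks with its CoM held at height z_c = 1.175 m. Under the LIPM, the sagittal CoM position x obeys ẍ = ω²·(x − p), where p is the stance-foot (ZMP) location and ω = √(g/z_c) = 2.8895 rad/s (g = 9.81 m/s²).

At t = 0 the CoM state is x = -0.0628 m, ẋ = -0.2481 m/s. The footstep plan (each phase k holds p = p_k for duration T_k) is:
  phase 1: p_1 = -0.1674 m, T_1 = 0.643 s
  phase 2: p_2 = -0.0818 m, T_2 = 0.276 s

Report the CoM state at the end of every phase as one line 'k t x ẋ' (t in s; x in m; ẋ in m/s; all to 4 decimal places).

1 0.6430 -0.0925 0.1306
2 0.9190 -0.0561 0.1471

phase 1: p=-0.1674, T=0.643, ωT=1.857949, cosh=3.283282, sinh=3.127290; start (x,ẋ)=(-0.062800, -0.248100) → end (x,ẋ)=(-0.092486, 0.130615)
phase 2: p=-0.0818, T=0.276, ωT=0.797502, cosh=1.335221, sinh=0.884768; start (x,ẋ)=(-0.092486, 0.130615) → end (x,ẋ)=(-0.056074, 0.147081)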